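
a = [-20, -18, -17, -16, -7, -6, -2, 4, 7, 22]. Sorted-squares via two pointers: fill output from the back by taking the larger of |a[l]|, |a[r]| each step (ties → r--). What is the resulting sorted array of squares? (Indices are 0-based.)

[0,9] |-20|<=|22| out[9]=484 → r--
[0,8] |-20|>|7| out[8]=400 → l++
[1,8] |-18|>|7| out[7]=324 → l++
[2,8] |-17|>|7| out[6]=289 → l++
[3,8] |-16|>|7| out[5]=256 → l++
[4,8] |-7|<=|7| out[4]=49 → r--
[4,7] |-7|>|4| out[3]=49 → l++
[5,7] |-6|>|4| out[2]=36 → l++
[6,7] |-2|<=|4| out[1]=16 → r--
[6,6] |-2|<=|-2| out[0]=4 → r--

[4, 16, 36, 49, 49, 256, 289, 324, 400, 484]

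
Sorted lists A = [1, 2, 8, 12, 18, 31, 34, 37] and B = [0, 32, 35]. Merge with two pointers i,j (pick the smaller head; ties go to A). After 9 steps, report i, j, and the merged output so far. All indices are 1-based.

i=8, j=3, merged so far=[0, 1, 2, 8, 12, 18, 31, 32, 34]

i=1 j=1: A[i]=1>B[j]=0 take 0, j++
i=1 j=2: A[i]=1<=B[j]=32 take 1, i++
i=2 j=2: A[i]=2<=B[j]=32 take 2, i++
i=3 j=2: A[i]=8<=B[j]=32 take 8, i++
i=4 j=2: A[i]=12<=B[j]=32 take 12, i++
i=5 j=2: A[i]=18<=B[j]=32 take 18, i++
i=6 j=2: A[i]=31<=B[j]=32 take 31, i++
i=7 j=2: A[i]=34>B[j]=32 take 32, j++
i=7 j=3: A[i]=34<=B[j]=35 take 34, i++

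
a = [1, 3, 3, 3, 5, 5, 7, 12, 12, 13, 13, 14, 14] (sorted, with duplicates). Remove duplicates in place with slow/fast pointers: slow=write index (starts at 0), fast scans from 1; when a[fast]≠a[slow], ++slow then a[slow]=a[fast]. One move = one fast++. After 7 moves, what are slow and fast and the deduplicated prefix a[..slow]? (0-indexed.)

(s=0,f=1) a[fast]=3≠a[slow]=1 write a[1]=3 → slow++,fast++
(s=1,f=2) a[fast]=3=a[slow] dup → fast++
(s=1,f=3) a[fast]=3=a[slow] dup → fast++
(s=1,f=4) a[fast]=5≠a[slow]=3 write a[2]=5 → slow++,fast++
(s=2,f=5) a[fast]=5=a[slow] dup → fast++
(s=2,f=6) a[fast]=7≠a[slow]=5 write a[3]=7 → slow++,fast++
(s=3,f=7) a[fast]=12≠a[slow]=7 write a[4]=12 → slow++,fast++

slow=4, fast=8, prefix=[1, 3, 5, 7, 12]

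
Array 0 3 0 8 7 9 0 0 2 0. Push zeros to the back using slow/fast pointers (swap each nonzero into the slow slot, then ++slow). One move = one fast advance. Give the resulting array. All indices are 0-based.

(s=0,f=0) a[fast]=0 → fast++
(s=0,f=1) a[fast]=3≠0 swap→a[0]=3 → slow++,fast++
(s=1,f=2) a[fast]=0 → fast++
(s=1,f=3) a[fast]=8≠0 swap→a[1]=8 → slow++,fast++
(s=2,f=4) a[fast]=7≠0 swap→a[2]=7 → slow++,fast++
(s=3,f=5) a[fast]=9≠0 swap→a[3]=9 → slow++,fast++
(s=4,f=6) a[fast]=0 → fast++
(s=4,f=7) a[fast]=0 → fast++
(s=4,f=8) a[fast]=2≠0 swap→a[4]=2 → slow++,fast++
(s=5,f=9) a[fast]=0 → fast++

[3, 8, 7, 9, 2, 0, 0, 0, 0, 0]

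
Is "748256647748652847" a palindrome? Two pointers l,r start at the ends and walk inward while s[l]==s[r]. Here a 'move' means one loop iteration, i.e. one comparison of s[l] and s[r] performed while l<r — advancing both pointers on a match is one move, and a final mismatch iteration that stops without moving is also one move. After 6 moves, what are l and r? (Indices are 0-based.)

l=6, r=11

l=0 r=17: '7'=='7', l++,r--
l=1 r=16: '4'=='4', l++,r--
l=2 r=15: '8'=='8', l++,r--
l=3 r=14: '2'=='2', l++,r--
l=4 r=13: '5'=='5', l++,r--
l=5 r=12: '6'=='6', l++,r--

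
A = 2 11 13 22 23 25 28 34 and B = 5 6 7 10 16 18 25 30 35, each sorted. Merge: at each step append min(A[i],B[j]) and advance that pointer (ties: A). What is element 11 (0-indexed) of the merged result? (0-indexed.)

merged[11] = 25

i=0 j=0: A[i]=2<=B[j]=5 take 2, i++
i=1 j=0: A[i]=11>B[j]=5 take 5, j++
i=1 j=1: A[i]=11>B[j]=6 take 6, j++
i=1 j=2: A[i]=11>B[j]=7 take 7, j++
i=1 j=3: A[i]=11>B[j]=10 take 10, j++
i=1 j=4: A[i]=11<=B[j]=16 take 11, i++
i=2 j=4: A[i]=13<=B[j]=16 take 13, i++
i=3 j=4: A[i]=22>B[j]=16 take 16, j++
i=3 j=5: A[i]=22>B[j]=18 take 18, j++
i=3 j=6: A[i]=22<=B[j]=25 take 22, i++
i=4 j=6: A[i]=23<=B[j]=25 take 23, i++
i=5 j=6: A[i]=25<=B[j]=25 take 25, i++
i=6 j=6: A[i]=28>B[j]=25 take 25, j++
i=6 j=7: A[i]=28<=B[j]=30 take 28, i++
i=7 j=7: A[i]=34>B[j]=30 take 30, j++
i=7 j=8: A[i]=34<=B[j]=35 take 34, i++
i=8 j=8: A done, take B[j]=35, j++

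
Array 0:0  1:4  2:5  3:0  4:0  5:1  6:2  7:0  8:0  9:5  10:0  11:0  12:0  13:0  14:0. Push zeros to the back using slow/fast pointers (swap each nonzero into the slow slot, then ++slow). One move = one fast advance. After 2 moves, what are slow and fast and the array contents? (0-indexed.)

(s=0,f=0) a[fast]=0 → fast++
(s=0,f=1) a[fast]=4≠0 swap→a[0]=4 → slow++,fast++

slow=1, fast=2, a=[4, 0, 5, 0, 0, 1, 2, 0, 0, 5, 0, 0, 0, 0, 0]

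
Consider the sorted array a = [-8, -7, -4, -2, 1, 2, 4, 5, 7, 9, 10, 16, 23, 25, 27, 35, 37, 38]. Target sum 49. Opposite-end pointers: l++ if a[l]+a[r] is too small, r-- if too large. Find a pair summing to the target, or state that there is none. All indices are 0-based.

no pair

[0,17] -8+38=30 <49 → l++
[1,17] -7+38=31 <49 → l++
[2,17] -4+38=34 <49 → l++
[3,17] -2+38=36 <49 → l++
[4,17] 1+38=39 <49 → l++
[5,17] 2+38=40 <49 → l++
[6,17] 4+38=42 <49 → l++
[7,17] 5+38=43 <49 → l++
[8,17] 7+38=45 <49 → l++
[9,17] 9+38=47 <49 → l++
[10,17] 10+38=48 <49 → l++
[11,17] 16+38=54 >49 → r--
[11,16] 16+37=53 >49 → r--
[11,15] 16+35=51 >49 → r--
[11,14] 16+27=43 <49 → l++
[12,14] 23+27=50 >49 → r--
[12,13] 23+25=48 <49 → l++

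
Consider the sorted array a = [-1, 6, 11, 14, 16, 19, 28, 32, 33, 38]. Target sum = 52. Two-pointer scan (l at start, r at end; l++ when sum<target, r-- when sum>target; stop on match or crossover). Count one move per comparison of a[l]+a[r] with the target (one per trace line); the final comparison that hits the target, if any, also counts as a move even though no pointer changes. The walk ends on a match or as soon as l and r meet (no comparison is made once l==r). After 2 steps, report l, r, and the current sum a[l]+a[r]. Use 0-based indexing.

[0,9] -1+38=37 <52 → l++
[1,9] 6+38=44 <52 → l++

l=2, r=9, sum=49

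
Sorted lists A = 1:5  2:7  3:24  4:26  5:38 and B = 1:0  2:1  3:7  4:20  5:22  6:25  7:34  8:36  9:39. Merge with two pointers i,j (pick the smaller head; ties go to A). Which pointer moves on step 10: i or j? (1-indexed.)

i

i=1 j=1: A[i]=5>B[j]=0 take 0, j++
i=1 j=2: A[i]=5>B[j]=1 take 1, j++
i=1 j=3: A[i]=5<=B[j]=7 take 5, i++
i=2 j=3: A[i]=7<=B[j]=7 take 7, i++
i=3 j=3: A[i]=24>B[j]=7 take 7, j++
i=3 j=4: A[i]=24>B[j]=20 take 20, j++
i=3 j=5: A[i]=24>B[j]=22 take 22, j++
i=3 j=6: A[i]=24<=B[j]=25 take 24, i++
i=4 j=6: A[i]=26>B[j]=25 take 25, j++
i=4 j=7: A[i]=26<=B[j]=34 take 26, i++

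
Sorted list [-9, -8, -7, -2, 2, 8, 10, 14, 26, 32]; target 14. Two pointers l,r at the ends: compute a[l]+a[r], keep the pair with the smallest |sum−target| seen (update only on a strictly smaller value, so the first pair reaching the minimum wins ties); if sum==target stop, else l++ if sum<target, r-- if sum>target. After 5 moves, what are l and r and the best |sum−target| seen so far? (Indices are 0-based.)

l=3, r=7, best |Δ|=3

l=0 r=9: -9+32=23 d=9 *, r--
l=0 r=8: -9+26=17 d=3 *, r--
l=0 r=7: -9+14=5 d=9, l++
l=1 r=7: -8+14=6 d=8, l++
l=2 r=7: -7+14=7 d=7, l++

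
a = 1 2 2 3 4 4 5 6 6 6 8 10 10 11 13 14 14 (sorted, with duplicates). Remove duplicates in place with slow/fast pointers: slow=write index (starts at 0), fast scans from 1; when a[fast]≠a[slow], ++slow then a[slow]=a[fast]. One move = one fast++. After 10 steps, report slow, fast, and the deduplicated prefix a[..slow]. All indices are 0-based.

slow=6, fast=11, prefix=[1, 2, 3, 4, 5, 6, 8]

(s=0,f=1) a[fast]=2≠a[slow]=1 write a[1]=2 → slow++,fast++
(s=1,f=2) a[fast]=2=a[slow] dup → fast++
(s=1,f=3) a[fast]=3≠a[slow]=2 write a[2]=3 → slow++,fast++
(s=2,f=4) a[fast]=4≠a[slow]=3 write a[3]=4 → slow++,fast++
(s=3,f=5) a[fast]=4=a[slow] dup → fast++
(s=3,f=6) a[fast]=5≠a[slow]=4 write a[4]=5 → slow++,fast++
(s=4,f=7) a[fast]=6≠a[slow]=5 write a[5]=6 → slow++,fast++
(s=5,f=8) a[fast]=6=a[slow] dup → fast++
(s=5,f=9) a[fast]=6=a[slow] dup → fast++
(s=5,f=10) a[fast]=8≠a[slow]=6 write a[6]=8 → slow++,fast++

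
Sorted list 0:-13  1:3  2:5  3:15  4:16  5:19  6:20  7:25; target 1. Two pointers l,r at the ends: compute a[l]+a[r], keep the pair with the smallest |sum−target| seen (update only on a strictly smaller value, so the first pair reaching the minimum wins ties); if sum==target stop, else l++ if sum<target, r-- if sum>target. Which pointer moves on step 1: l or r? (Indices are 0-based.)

l=0 r=7: -13+25=12 d=11 *, r--

r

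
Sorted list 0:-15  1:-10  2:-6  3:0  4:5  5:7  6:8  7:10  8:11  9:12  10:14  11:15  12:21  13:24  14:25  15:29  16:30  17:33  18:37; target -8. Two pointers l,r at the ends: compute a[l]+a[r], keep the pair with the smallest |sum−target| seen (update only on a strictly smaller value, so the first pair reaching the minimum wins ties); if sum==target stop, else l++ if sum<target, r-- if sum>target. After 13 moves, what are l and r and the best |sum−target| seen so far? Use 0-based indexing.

[0,18] -15+37=22 d=30 * → r--
[0,17] -15+33=18 d=26 * → r--
[0,16] -15+30=15 d=23 * → r--
[0,15] -15+29=14 d=22 * → r--
[0,14] -15+25=10 d=18 * → r--
[0,13] -15+24=9 d=17 * → r--
[0,12] -15+21=6 d=14 * → r--
[0,11] -15+15=0 d=8 * → r--
[0,10] -15+14=-1 d=7 * → r--
[0,9] -15+12=-3 d=5 * → r--
[0,8] -15+11=-4 d=4 * → r--
[0,7] -15+10=-5 d=3 * → r--
[0,6] -15+8=-7 d=1 * → r--

l=0, r=5, best |Δ|=1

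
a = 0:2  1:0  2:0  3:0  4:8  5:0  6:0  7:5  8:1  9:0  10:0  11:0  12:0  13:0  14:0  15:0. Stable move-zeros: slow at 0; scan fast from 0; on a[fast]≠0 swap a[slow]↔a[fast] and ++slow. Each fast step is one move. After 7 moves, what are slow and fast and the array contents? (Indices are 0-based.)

slow=2, fast=7, a=[2, 8, 0, 0, 0, 0, 0, 5, 1, 0, 0, 0, 0, 0, 0, 0]

slow=0 fast=0: a[fast]=2≠0 swap→a[0]=2, slow++,fast++
slow=1 fast=1: a[fast]=0, fast++
slow=1 fast=2: a[fast]=0, fast++
slow=1 fast=3: a[fast]=0, fast++
slow=1 fast=4: a[fast]=8≠0 swap→a[1]=8, slow++,fast++
slow=2 fast=5: a[fast]=0, fast++
slow=2 fast=6: a[fast]=0, fast++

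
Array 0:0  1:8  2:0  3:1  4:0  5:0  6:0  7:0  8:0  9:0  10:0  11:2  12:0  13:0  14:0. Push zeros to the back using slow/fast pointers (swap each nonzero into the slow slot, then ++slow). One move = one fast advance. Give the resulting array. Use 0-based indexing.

(s=0,f=0) a[fast]=0 → fast++
(s=0,f=1) a[fast]=8≠0 swap→a[0]=8 → slow++,fast++
(s=1,f=2) a[fast]=0 → fast++
(s=1,f=3) a[fast]=1≠0 swap→a[1]=1 → slow++,fast++
(s=2,f=4) a[fast]=0 → fast++
(s=2,f=5) a[fast]=0 → fast++
(s=2,f=6) a[fast]=0 → fast++
(s=2,f=7) a[fast]=0 → fast++
(s=2,f=8) a[fast]=0 → fast++
(s=2,f=9) a[fast]=0 → fast++
(s=2,f=10) a[fast]=0 → fast++
(s=2,f=11) a[fast]=2≠0 swap→a[2]=2 → slow++,fast++
(s=3,f=12) a[fast]=0 → fast++
(s=3,f=13) a[fast]=0 → fast++
(s=3,f=14) a[fast]=0 → fast++

[8, 1, 2, 0, 0, 0, 0, 0, 0, 0, 0, 0, 0, 0, 0]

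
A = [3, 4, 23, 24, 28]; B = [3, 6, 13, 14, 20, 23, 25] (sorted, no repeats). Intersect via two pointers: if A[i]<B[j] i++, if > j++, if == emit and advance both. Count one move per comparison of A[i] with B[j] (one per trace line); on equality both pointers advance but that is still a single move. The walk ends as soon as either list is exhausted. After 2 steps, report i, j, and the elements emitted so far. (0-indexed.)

i=2, j=1, emitted=[3]

[i=0,j=0] 3==3 emit → i++,j++
[i=1,j=1] 4<6 → i++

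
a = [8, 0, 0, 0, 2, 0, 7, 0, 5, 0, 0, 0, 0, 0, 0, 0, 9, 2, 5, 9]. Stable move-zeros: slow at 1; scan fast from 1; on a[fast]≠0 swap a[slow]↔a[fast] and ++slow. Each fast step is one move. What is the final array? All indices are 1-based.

[8, 2, 7, 5, 9, 2, 5, 9, 0, 0, 0, 0, 0, 0, 0, 0, 0, 0, 0, 0]

(s=1,f=1) a[fast]=8≠0 swap→a[1]=8 → slow++,fast++
(s=2,f=2) a[fast]=0 → fast++
(s=2,f=3) a[fast]=0 → fast++
(s=2,f=4) a[fast]=0 → fast++
(s=2,f=5) a[fast]=2≠0 swap→a[2]=2 → slow++,fast++
(s=3,f=6) a[fast]=0 → fast++
(s=3,f=7) a[fast]=7≠0 swap→a[3]=7 → slow++,fast++
(s=4,f=8) a[fast]=0 → fast++
(s=4,f=9) a[fast]=5≠0 swap→a[4]=5 → slow++,fast++
(s=5,f=10) a[fast]=0 → fast++
(s=5,f=11) a[fast]=0 → fast++
(s=5,f=12) a[fast]=0 → fast++
(s=5,f=13) a[fast]=0 → fast++
(s=5,f=14) a[fast]=0 → fast++
(s=5,f=15) a[fast]=0 → fast++
(s=5,f=16) a[fast]=0 → fast++
(s=5,f=17) a[fast]=9≠0 swap→a[5]=9 → slow++,fast++
(s=6,f=18) a[fast]=2≠0 swap→a[6]=2 → slow++,fast++
(s=7,f=19) a[fast]=5≠0 swap→a[7]=5 → slow++,fast++
(s=8,f=20) a[fast]=9≠0 swap→a[8]=9 → slow++,fast++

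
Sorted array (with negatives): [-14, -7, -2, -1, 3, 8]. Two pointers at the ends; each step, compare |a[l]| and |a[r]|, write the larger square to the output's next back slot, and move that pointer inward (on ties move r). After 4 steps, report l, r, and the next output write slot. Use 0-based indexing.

l=2, r=3, next write slot=1

[0,5] |-14|>|8| out[5]=196 → l++
[1,5] |-7|<=|8| out[4]=64 → r--
[1,4] |-7|>|3| out[3]=49 → l++
[2,4] |-2|<=|3| out[2]=9 → r--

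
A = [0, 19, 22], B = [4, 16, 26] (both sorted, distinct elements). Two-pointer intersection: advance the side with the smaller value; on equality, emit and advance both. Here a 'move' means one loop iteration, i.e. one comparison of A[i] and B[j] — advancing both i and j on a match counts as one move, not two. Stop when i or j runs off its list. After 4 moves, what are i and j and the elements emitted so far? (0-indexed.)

[i=0,j=0] 0<4 → i++
[i=1,j=0] 19>4 → j++
[i=1,j=1] 19>16 → j++
[i=1,j=2] 19<26 → i++

i=2, j=2, emitted=[]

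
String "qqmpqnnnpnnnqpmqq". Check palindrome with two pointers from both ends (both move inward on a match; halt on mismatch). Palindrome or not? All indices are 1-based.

[1,17] 'q'=='q' → l++,r--
[2,16] 'q'=='q' → l++,r--
[3,15] 'm'=='m' → l++,r--
[4,14] 'p'=='p' → l++,r--
[5,13] 'q'=='q' → l++,r--
[6,12] 'n'=='n' → l++,r--
[7,11] 'n'=='n' → l++,r--
[8,10] 'n'=='n' → l++,r--

palindrome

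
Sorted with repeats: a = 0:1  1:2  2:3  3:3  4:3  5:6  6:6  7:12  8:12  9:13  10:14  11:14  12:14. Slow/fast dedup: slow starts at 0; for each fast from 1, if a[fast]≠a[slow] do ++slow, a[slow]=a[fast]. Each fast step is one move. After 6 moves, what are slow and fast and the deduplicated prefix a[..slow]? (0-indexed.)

slow=3, fast=7, prefix=[1, 2, 3, 6]

(s=0,f=1) a[fast]=2≠a[slow]=1 write a[1]=2 → slow++,fast++
(s=1,f=2) a[fast]=3≠a[slow]=2 write a[2]=3 → slow++,fast++
(s=2,f=3) a[fast]=3=a[slow] dup → fast++
(s=2,f=4) a[fast]=3=a[slow] dup → fast++
(s=2,f=5) a[fast]=6≠a[slow]=3 write a[3]=6 → slow++,fast++
(s=3,f=6) a[fast]=6=a[slow] dup → fast++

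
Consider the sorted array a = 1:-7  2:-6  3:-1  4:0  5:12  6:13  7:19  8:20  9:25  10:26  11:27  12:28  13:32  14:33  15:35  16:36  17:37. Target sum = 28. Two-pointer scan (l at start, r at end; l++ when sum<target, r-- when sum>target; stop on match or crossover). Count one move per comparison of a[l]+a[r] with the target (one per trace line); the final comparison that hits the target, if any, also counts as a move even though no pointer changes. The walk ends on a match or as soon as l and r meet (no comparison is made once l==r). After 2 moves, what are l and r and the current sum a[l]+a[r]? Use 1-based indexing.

l=1 r=17: -7+37=30 >28, r--
l=1 r=16: -7+36=29 >28, r--

l=1, r=15, sum=28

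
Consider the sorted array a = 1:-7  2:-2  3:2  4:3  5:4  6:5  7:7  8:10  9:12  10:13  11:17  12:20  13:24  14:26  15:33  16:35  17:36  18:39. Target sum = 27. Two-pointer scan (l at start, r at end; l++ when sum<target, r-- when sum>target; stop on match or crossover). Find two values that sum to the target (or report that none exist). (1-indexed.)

[1,18] -7+39=32 >27 → r--
[1,17] -7+36=29 >27 → r--
[1,16] -7+35=28 >27 → r--
[1,15] -7+33=26 <27 → l++
[2,15] -2+33=31 >27 → r--
[2,14] -2+26=24 <27 → l++
[3,14] 2+26=28 >27 → r--
[3,13] 2+24=26 <27 → l++
[4,13] 3+24=27 → found

(3, 24)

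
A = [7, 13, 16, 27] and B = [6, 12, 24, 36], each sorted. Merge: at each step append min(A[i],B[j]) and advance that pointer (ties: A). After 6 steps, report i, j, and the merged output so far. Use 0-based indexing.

i=3, j=3, merged so far=[6, 7, 12, 13, 16, 24]

i=0 j=0: A[i]=7>B[j]=6 take 6, j++
i=0 j=1: A[i]=7<=B[j]=12 take 7, i++
i=1 j=1: A[i]=13>B[j]=12 take 12, j++
i=1 j=2: A[i]=13<=B[j]=24 take 13, i++
i=2 j=2: A[i]=16<=B[j]=24 take 16, i++
i=3 j=2: A[i]=27>B[j]=24 take 24, j++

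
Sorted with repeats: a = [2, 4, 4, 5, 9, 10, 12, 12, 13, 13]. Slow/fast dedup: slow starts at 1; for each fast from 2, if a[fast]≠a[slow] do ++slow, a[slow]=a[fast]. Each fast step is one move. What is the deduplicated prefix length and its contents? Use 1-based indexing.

(s=1,f=2) a[fast]=4≠a[slow]=2 write a[2]=4 → slow++,fast++
(s=2,f=3) a[fast]=4=a[slow] dup → fast++
(s=2,f=4) a[fast]=5≠a[slow]=4 write a[3]=5 → slow++,fast++
(s=3,f=5) a[fast]=9≠a[slow]=5 write a[4]=9 → slow++,fast++
(s=4,f=6) a[fast]=10≠a[slow]=9 write a[5]=10 → slow++,fast++
(s=5,f=7) a[fast]=12≠a[slow]=10 write a[6]=12 → slow++,fast++
(s=6,f=8) a[fast]=12=a[slow] dup → fast++
(s=6,f=9) a[fast]=13≠a[slow]=12 write a[7]=13 → slow++,fast++
(s=7,f=10) a[fast]=13=a[slow] dup → fast++

length 7; prefix = [2, 4, 5, 9, 10, 12, 13]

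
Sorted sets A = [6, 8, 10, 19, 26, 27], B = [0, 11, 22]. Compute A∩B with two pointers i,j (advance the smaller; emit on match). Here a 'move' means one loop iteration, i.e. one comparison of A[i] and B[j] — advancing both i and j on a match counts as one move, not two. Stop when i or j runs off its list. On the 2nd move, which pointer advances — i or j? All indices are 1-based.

i=1 j=1: 6>0, j++
i=1 j=2: 6<11, i++

i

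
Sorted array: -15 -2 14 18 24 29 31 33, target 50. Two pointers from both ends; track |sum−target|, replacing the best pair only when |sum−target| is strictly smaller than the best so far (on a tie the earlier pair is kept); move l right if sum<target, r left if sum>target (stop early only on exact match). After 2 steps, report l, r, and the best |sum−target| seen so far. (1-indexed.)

l=3, r=8, best |Δ|=19

[1,8] -15+33=18 d=32 * → l++
[2,8] -2+33=31 d=19 * → l++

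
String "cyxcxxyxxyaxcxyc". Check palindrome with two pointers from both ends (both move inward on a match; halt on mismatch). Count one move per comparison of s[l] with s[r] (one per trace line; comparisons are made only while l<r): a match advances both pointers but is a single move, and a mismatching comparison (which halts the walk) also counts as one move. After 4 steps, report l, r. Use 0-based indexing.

l=0 r=15: 'c'=='c', l++,r--
l=1 r=14: 'y'=='y', l++,r--
l=2 r=13: 'x'=='x', l++,r--
l=3 r=12: 'c'=='c', l++,r--

l=4, r=11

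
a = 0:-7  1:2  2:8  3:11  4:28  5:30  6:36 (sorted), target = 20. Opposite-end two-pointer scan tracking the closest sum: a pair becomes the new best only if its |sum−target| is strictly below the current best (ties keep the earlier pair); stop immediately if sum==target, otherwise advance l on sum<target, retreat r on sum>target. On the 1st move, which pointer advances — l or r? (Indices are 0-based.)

r

[0,6] -7+36=29 d=9 * → r--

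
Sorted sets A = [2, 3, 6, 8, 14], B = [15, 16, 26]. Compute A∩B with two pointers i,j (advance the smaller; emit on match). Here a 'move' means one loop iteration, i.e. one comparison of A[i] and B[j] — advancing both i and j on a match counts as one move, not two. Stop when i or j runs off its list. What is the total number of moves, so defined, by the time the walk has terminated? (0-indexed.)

i=0 j=0: 2<15, i++
i=1 j=0: 3<15, i++
i=2 j=0: 6<15, i++
i=3 j=0: 8<15, i++
i=4 j=0: 14<15, i++

5 moves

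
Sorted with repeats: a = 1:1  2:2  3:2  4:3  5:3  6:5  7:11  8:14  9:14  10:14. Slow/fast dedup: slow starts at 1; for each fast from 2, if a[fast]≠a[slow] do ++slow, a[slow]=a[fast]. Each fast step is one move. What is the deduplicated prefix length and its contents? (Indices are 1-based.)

length 6; prefix = [1, 2, 3, 5, 11, 14]

slow=1 fast=2: a[fast]=2≠a[slow]=1 write a[2]=2, slow++,fast++
slow=2 fast=3: a[fast]=2=a[slow] dup, fast++
slow=2 fast=4: a[fast]=3≠a[slow]=2 write a[3]=3, slow++,fast++
slow=3 fast=5: a[fast]=3=a[slow] dup, fast++
slow=3 fast=6: a[fast]=5≠a[slow]=3 write a[4]=5, slow++,fast++
slow=4 fast=7: a[fast]=11≠a[slow]=5 write a[5]=11, slow++,fast++
slow=5 fast=8: a[fast]=14≠a[slow]=11 write a[6]=14, slow++,fast++
slow=6 fast=9: a[fast]=14=a[slow] dup, fast++
slow=6 fast=10: a[fast]=14=a[slow] dup, fast++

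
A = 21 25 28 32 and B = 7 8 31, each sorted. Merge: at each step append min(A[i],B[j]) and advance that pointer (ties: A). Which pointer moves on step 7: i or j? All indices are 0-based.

i

i=0 j=0: A[i]=21>B[j]=7 take 7, j++
i=0 j=1: A[i]=21>B[j]=8 take 8, j++
i=0 j=2: A[i]=21<=B[j]=31 take 21, i++
i=1 j=2: A[i]=25<=B[j]=31 take 25, i++
i=2 j=2: A[i]=28<=B[j]=31 take 28, i++
i=3 j=2: A[i]=32>B[j]=31 take 31, j++
i=3 j=3: B done, take A[i]=32, i++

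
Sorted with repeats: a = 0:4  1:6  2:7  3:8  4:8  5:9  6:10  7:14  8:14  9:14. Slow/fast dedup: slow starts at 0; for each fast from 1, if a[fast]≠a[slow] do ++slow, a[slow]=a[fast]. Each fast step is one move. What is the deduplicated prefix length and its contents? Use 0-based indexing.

length 7; prefix = [4, 6, 7, 8, 9, 10, 14]

(s=0,f=1) a[fast]=6≠a[slow]=4 write a[1]=6 → slow++,fast++
(s=1,f=2) a[fast]=7≠a[slow]=6 write a[2]=7 → slow++,fast++
(s=2,f=3) a[fast]=8≠a[slow]=7 write a[3]=8 → slow++,fast++
(s=3,f=4) a[fast]=8=a[slow] dup → fast++
(s=3,f=5) a[fast]=9≠a[slow]=8 write a[4]=9 → slow++,fast++
(s=4,f=6) a[fast]=10≠a[slow]=9 write a[5]=10 → slow++,fast++
(s=5,f=7) a[fast]=14≠a[slow]=10 write a[6]=14 → slow++,fast++
(s=6,f=8) a[fast]=14=a[slow] dup → fast++
(s=6,f=9) a[fast]=14=a[slow] dup → fast++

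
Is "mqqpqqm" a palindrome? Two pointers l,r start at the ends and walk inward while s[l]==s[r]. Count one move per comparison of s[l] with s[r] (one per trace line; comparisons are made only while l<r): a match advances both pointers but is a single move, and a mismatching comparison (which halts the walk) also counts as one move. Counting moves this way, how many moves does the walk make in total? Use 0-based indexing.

3 moves

[0,6] 'm'=='m' → l++,r--
[1,5] 'q'=='q' → l++,r--
[2,4] 'q'=='q' → l++,r--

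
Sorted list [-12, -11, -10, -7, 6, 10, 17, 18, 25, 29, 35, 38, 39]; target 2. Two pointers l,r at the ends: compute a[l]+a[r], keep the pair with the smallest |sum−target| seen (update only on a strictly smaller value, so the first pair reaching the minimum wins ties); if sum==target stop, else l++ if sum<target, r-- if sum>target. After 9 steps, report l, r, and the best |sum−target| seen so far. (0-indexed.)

l=2, r=5, best |Δ|=3

l=0 r=12: -12+39=27 d=25 *, r--
l=0 r=11: -12+38=26 d=24 *, r--
l=0 r=10: -12+35=23 d=21 *, r--
l=0 r=9: -12+29=17 d=15 *, r--
l=0 r=8: -12+25=13 d=11 *, r--
l=0 r=7: -12+18=6 d=4 *, r--
l=0 r=6: -12+17=5 d=3 *, r--
l=0 r=5: -12+10=-2 d=4, l++
l=1 r=5: -11+10=-1 d=3, l++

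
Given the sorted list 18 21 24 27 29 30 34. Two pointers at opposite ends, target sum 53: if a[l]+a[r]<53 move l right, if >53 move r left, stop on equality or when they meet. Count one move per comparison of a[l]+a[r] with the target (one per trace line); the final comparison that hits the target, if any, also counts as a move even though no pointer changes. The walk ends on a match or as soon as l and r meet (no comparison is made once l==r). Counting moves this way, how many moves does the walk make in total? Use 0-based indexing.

l=0 r=6: 18+34=52 <53, l++
l=1 r=6: 21+34=55 >53, r--
l=1 r=5: 21+30=51 <53, l++
l=2 r=5: 24+30=54 >53, r--
l=2 r=4: 24+29=53, found

5 moves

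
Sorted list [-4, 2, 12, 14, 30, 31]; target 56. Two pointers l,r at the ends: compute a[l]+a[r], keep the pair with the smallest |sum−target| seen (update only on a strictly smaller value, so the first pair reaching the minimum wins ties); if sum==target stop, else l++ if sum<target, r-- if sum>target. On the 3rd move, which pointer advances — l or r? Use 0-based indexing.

l

[0,5] -4+31=27 d=29 * → l++
[1,5] 2+31=33 d=23 * → l++
[2,5] 12+31=43 d=13 * → l++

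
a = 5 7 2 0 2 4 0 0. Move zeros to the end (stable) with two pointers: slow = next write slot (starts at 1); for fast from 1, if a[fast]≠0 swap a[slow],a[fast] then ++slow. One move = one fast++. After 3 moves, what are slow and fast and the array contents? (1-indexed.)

slow=4, fast=4, a=[5, 7, 2, 0, 2, 4, 0, 0]

(s=1,f=1) a[fast]=5≠0 swap→a[1]=5 → slow++,fast++
(s=2,f=2) a[fast]=7≠0 swap→a[2]=7 → slow++,fast++
(s=3,f=3) a[fast]=2≠0 swap→a[3]=2 → slow++,fast++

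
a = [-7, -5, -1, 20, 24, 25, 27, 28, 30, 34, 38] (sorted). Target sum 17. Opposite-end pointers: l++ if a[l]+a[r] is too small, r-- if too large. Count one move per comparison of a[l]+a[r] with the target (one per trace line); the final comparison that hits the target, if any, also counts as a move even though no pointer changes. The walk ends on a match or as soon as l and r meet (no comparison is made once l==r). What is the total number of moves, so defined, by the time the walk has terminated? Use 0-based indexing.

7 moves

l=0 r=10: -7+38=31 >17, r--
l=0 r=9: -7+34=27 >17, r--
l=0 r=8: -7+30=23 >17, r--
l=0 r=7: -7+28=21 >17, r--
l=0 r=6: -7+27=20 >17, r--
l=0 r=5: -7+25=18 >17, r--
l=0 r=4: -7+24=17, found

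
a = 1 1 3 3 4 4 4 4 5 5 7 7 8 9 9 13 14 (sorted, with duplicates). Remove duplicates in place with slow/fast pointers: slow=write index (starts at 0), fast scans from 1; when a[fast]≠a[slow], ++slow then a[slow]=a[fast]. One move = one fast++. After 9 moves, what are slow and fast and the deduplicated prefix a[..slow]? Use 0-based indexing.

slow=0 fast=1: a[fast]=1=a[slow] dup, fast++
slow=0 fast=2: a[fast]=3≠a[slow]=1 write a[1]=3, slow++,fast++
slow=1 fast=3: a[fast]=3=a[slow] dup, fast++
slow=1 fast=4: a[fast]=4≠a[slow]=3 write a[2]=4, slow++,fast++
slow=2 fast=5: a[fast]=4=a[slow] dup, fast++
slow=2 fast=6: a[fast]=4=a[slow] dup, fast++
slow=2 fast=7: a[fast]=4=a[slow] dup, fast++
slow=2 fast=8: a[fast]=5≠a[slow]=4 write a[3]=5, slow++,fast++
slow=3 fast=9: a[fast]=5=a[slow] dup, fast++

slow=3, fast=10, prefix=[1, 3, 4, 5]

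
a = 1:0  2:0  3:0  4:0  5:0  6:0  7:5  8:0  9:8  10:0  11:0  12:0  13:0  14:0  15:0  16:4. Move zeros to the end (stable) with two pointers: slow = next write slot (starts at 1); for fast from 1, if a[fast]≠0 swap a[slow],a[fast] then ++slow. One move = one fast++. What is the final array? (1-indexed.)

[5, 8, 4, 0, 0, 0, 0, 0, 0, 0, 0, 0, 0, 0, 0, 0]

(s=1,f=1) a[fast]=0 → fast++
(s=1,f=2) a[fast]=0 → fast++
(s=1,f=3) a[fast]=0 → fast++
(s=1,f=4) a[fast]=0 → fast++
(s=1,f=5) a[fast]=0 → fast++
(s=1,f=6) a[fast]=0 → fast++
(s=1,f=7) a[fast]=5≠0 swap→a[1]=5 → slow++,fast++
(s=2,f=8) a[fast]=0 → fast++
(s=2,f=9) a[fast]=8≠0 swap→a[2]=8 → slow++,fast++
(s=3,f=10) a[fast]=0 → fast++
(s=3,f=11) a[fast]=0 → fast++
(s=3,f=12) a[fast]=0 → fast++
(s=3,f=13) a[fast]=0 → fast++
(s=3,f=14) a[fast]=0 → fast++
(s=3,f=15) a[fast]=0 → fast++
(s=3,f=16) a[fast]=4≠0 swap→a[3]=4 → slow++,fast++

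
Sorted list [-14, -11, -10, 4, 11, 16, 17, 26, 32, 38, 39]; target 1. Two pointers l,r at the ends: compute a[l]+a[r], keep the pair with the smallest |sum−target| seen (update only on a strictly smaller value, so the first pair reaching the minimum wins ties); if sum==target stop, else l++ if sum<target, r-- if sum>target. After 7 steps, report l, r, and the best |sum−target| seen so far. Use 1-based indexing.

l=1 r=11: -14+39=25 d=24 *, r--
l=1 r=10: -14+38=24 d=23 *, r--
l=1 r=9: -14+32=18 d=17 *, r--
l=1 r=8: -14+26=12 d=11 *, r--
l=1 r=7: -14+17=3 d=2 *, r--
l=1 r=6: -14+16=2 d=1 *, r--
l=1 r=5: -14+11=-3 d=4, l++

l=2, r=5, best |Δ|=1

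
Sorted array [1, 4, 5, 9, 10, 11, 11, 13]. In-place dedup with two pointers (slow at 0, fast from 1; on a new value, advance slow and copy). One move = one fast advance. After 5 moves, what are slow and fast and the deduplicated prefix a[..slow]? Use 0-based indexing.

slow=5, fast=6, prefix=[1, 4, 5, 9, 10, 11]

(s=0,f=1) a[fast]=4≠a[slow]=1 write a[1]=4 → slow++,fast++
(s=1,f=2) a[fast]=5≠a[slow]=4 write a[2]=5 → slow++,fast++
(s=2,f=3) a[fast]=9≠a[slow]=5 write a[3]=9 → slow++,fast++
(s=3,f=4) a[fast]=10≠a[slow]=9 write a[4]=10 → slow++,fast++
(s=4,f=5) a[fast]=11≠a[slow]=10 write a[5]=11 → slow++,fast++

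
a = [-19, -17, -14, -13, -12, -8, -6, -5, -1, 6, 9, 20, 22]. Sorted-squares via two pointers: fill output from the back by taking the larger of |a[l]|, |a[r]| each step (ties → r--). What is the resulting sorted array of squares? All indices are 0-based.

l=0 r=12: |-19|<=|22| out[12]=484, r--
l=0 r=11: |-19|<=|20| out[11]=400, r--
l=0 r=10: |-19|>|9| out[10]=361, l++
l=1 r=10: |-17|>|9| out[9]=289, l++
l=2 r=10: |-14|>|9| out[8]=196, l++
l=3 r=10: |-13|>|9| out[7]=169, l++
l=4 r=10: |-12|>|9| out[6]=144, l++
l=5 r=10: |-8|<=|9| out[5]=81, r--
l=5 r=9: |-8|>|6| out[4]=64, l++
l=6 r=9: |-6|<=|6| out[3]=36, r--
l=6 r=8: |-6|>|-1| out[2]=36, l++
l=7 r=8: |-5|>|-1| out[1]=25, l++
l=8 r=8: |-1|<=|-1| out[0]=1, r--

[1, 25, 36, 36, 64, 81, 144, 169, 196, 289, 361, 400, 484]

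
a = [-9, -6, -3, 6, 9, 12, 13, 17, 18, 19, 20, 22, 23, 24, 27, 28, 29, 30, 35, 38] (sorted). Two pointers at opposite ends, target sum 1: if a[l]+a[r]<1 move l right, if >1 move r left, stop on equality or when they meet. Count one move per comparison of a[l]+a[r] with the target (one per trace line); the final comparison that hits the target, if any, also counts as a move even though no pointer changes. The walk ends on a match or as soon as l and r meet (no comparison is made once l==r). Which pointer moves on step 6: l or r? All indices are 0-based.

r

[0,19] -9+38=29 >1 → r--
[0,18] -9+35=26 >1 → r--
[0,17] -9+30=21 >1 → r--
[0,16] -9+29=20 >1 → r--
[0,15] -9+28=19 >1 → r--
[0,14] -9+27=18 >1 → r--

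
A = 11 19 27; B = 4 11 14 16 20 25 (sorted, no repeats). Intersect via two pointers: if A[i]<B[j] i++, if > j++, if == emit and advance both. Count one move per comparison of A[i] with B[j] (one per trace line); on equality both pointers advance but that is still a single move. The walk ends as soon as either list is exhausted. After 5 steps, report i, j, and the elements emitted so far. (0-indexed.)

[i=0,j=0] 11>4 → j++
[i=0,j=1] 11==11 emit → i++,j++
[i=1,j=2] 19>14 → j++
[i=1,j=3] 19>16 → j++
[i=1,j=4] 19<20 → i++

i=2, j=4, emitted=[11]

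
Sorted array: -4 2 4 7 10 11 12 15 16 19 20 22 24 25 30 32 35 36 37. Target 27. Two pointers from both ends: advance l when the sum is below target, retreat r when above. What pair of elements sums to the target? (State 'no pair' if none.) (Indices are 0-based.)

[0,18] -4+37=33 >27 → r--
[0,17] -4+36=32 >27 → r--
[0,16] -4+35=31 >27 → r--
[0,15] -4+32=28 >27 → r--
[0,14] -4+30=26 <27 → l++
[1,14] 2+30=32 >27 → r--
[1,13] 2+25=27 → found

(2, 25)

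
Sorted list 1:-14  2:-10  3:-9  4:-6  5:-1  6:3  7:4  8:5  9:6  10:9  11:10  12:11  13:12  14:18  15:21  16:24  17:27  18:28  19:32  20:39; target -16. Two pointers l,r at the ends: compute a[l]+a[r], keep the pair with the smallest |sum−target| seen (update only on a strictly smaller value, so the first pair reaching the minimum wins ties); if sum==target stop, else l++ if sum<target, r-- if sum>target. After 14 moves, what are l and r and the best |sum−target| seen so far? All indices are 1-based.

l=1 r=20: -14+39=25 d=41 *, r--
l=1 r=19: -14+32=18 d=34 *, r--
l=1 r=18: -14+28=14 d=30 *, r--
l=1 r=17: -14+27=13 d=29 *, r--
l=1 r=16: -14+24=10 d=26 *, r--
l=1 r=15: -14+21=7 d=23 *, r--
l=1 r=14: -14+18=4 d=20 *, r--
l=1 r=13: -14+12=-2 d=14 *, r--
l=1 r=12: -14+11=-3 d=13 *, r--
l=1 r=11: -14+10=-4 d=12 *, r--
l=1 r=10: -14+9=-5 d=11 *, r--
l=1 r=9: -14+6=-8 d=8 *, r--
l=1 r=8: -14+5=-9 d=7 *, r--
l=1 r=7: -14+4=-10 d=6 *, r--

l=1, r=6, best |Δ|=6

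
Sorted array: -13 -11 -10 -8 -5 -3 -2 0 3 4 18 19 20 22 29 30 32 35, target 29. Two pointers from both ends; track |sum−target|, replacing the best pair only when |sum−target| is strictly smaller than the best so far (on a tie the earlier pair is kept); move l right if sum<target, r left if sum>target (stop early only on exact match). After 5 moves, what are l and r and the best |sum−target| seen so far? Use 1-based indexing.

l=5, r=17, best |Δ|=1

[1,18] -13+35=22 d=7 * → l++
[2,18] -11+35=24 d=5 * → l++
[3,18] -10+35=25 d=4 * → l++
[4,18] -8+35=27 d=2 * → l++
[5,18] -5+35=30 d=1 * → r--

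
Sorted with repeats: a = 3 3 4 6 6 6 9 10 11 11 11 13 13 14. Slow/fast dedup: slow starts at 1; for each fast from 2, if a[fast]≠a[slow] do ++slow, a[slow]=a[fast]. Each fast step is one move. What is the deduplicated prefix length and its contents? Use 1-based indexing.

length 8; prefix = [3, 4, 6, 9, 10, 11, 13, 14]

slow=1 fast=2: a[fast]=3=a[slow] dup, fast++
slow=1 fast=3: a[fast]=4≠a[slow]=3 write a[2]=4, slow++,fast++
slow=2 fast=4: a[fast]=6≠a[slow]=4 write a[3]=6, slow++,fast++
slow=3 fast=5: a[fast]=6=a[slow] dup, fast++
slow=3 fast=6: a[fast]=6=a[slow] dup, fast++
slow=3 fast=7: a[fast]=9≠a[slow]=6 write a[4]=9, slow++,fast++
slow=4 fast=8: a[fast]=10≠a[slow]=9 write a[5]=10, slow++,fast++
slow=5 fast=9: a[fast]=11≠a[slow]=10 write a[6]=11, slow++,fast++
slow=6 fast=10: a[fast]=11=a[slow] dup, fast++
slow=6 fast=11: a[fast]=11=a[slow] dup, fast++
slow=6 fast=12: a[fast]=13≠a[slow]=11 write a[7]=13, slow++,fast++
slow=7 fast=13: a[fast]=13=a[slow] dup, fast++
slow=7 fast=14: a[fast]=14≠a[slow]=13 write a[8]=14, slow++,fast++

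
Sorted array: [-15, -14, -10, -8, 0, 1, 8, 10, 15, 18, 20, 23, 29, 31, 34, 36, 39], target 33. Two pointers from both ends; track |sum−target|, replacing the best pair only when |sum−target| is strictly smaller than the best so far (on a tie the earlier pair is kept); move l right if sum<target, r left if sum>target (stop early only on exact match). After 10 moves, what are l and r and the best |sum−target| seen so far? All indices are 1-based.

l=7, r=13, best |Δ|=1

[1,17] -15+39=24 d=9 * → l++
[2,17] -14+39=25 d=8 * → l++
[3,17] -10+39=29 d=4 * → l++
[4,17] -8+39=31 d=2 * → l++
[5,17] 0+39=39 d=6 → r--
[5,16] 0+36=36 d=3 → r--
[5,15] 0+34=34 d=1 * → r--
[5,14] 0+31=31 d=2 → l++
[6,14] 1+31=32 d=1 → l++
[7,14] 8+31=39 d=6 → r--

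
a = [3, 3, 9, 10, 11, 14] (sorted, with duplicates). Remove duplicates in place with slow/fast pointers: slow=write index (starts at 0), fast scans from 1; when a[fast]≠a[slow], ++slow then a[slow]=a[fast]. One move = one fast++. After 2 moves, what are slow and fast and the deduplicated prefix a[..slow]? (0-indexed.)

slow=1, fast=3, prefix=[3, 9]

slow=0 fast=1: a[fast]=3=a[slow] dup, fast++
slow=0 fast=2: a[fast]=9≠a[slow]=3 write a[1]=9, slow++,fast++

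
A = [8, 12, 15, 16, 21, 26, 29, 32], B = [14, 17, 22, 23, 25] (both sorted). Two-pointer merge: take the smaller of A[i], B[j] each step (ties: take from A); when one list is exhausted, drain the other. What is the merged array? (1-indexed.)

[i=1,j=1] A[i]=8<=B[j]=14 take 8 → i++
[i=2,j=1] A[i]=12<=B[j]=14 take 12 → i++
[i=3,j=1] A[i]=15>B[j]=14 take 14 → j++
[i=3,j=2] A[i]=15<=B[j]=17 take 15 → i++
[i=4,j=2] A[i]=16<=B[j]=17 take 16 → i++
[i=5,j=2] A[i]=21>B[j]=17 take 17 → j++
[i=5,j=3] A[i]=21<=B[j]=22 take 21 → i++
[i=6,j=3] A[i]=26>B[j]=22 take 22 → j++
[i=6,j=4] A[i]=26>B[j]=23 take 23 → j++
[i=6,j=5] A[i]=26>B[j]=25 take 25 → j++
[i=6,j=6] B done, take A[i]=26 → i++
[i=7,j=6] B done, take A[i]=29 → i++
[i=8,j=6] B done, take A[i]=32 → i++

[8, 12, 14, 15, 16, 17, 21, 22, 23, 25, 26, 29, 32]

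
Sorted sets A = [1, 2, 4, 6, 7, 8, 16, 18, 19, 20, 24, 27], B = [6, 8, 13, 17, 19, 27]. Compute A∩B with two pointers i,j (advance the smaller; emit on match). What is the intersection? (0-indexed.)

intersection = [6, 8, 19, 27]

[i=0,j=0] 1<6 → i++
[i=1,j=0] 2<6 → i++
[i=2,j=0] 4<6 → i++
[i=3,j=0] 6==6 emit → i++,j++
[i=4,j=1] 7<8 → i++
[i=5,j=1] 8==8 emit → i++,j++
[i=6,j=2] 16>13 → j++
[i=6,j=3] 16<17 → i++
[i=7,j=3] 18>17 → j++
[i=7,j=4] 18<19 → i++
[i=8,j=4] 19==19 emit → i++,j++
[i=9,j=5] 20<27 → i++
[i=10,j=5] 24<27 → i++
[i=11,j=5] 27==27 emit → i++,j++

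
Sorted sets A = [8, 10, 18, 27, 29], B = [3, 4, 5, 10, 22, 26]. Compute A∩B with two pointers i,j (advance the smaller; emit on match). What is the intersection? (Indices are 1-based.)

[i=1,j=1] 8>3 → j++
[i=1,j=2] 8>4 → j++
[i=1,j=3] 8>5 → j++
[i=1,j=4] 8<10 → i++
[i=2,j=4] 10==10 emit → i++,j++
[i=3,j=5] 18<22 → i++
[i=4,j=5] 27>22 → j++
[i=4,j=6] 27>26 → j++

intersection = [10]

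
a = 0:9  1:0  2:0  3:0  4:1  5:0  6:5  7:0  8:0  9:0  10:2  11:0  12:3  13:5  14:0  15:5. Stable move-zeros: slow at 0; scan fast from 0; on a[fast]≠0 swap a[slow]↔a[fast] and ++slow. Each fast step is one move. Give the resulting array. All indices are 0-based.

(s=0,f=0) a[fast]=9≠0 swap→a[0]=9 → slow++,fast++
(s=1,f=1) a[fast]=0 → fast++
(s=1,f=2) a[fast]=0 → fast++
(s=1,f=3) a[fast]=0 → fast++
(s=1,f=4) a[fast]=1≠0 swap→a[1]=1 → slow++,fast++
(s=2,f=5) a[fast]=0 → fast++
(s=2,f=6) a[fast]=5≠0 swap→a[2]=5 → slow++,fast++
(s=3,f=7) a[fast]=0 → fast++
(s=3,f=8) a[fast]=0 → fast++
(s=3,f=9) a[fast]=0 → fast++
(s=3,f=10) a[fast]=2≠0 swap→a[3]=2 → slow++,fast++
(s=4,f=11) a[fast]=0 → fast++
(s=4,f=12) a[fast]=3≠0 swap→a[4]=3 → slow++,fast++
(s=5,f=13) a[fast]=5≠0 swap→a[5]=5 → slow++,fast++
(s=6,f=14) a[fast]=0 → fast++
(s=6,f=15) a[fast]=5≠0 swap→a[6]=5 → slow++,fast++

[9, 1, 5, 2, 3, 5, 5, 0, 0, 0, 0, 0, 0, 0, 0, 0]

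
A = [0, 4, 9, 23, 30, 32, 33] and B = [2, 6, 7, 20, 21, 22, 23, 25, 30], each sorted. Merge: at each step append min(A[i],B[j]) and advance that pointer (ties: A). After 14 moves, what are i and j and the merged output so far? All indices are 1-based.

[i=1,j=1] A[i]=0<=B[j]=2 take 0 → i++
[i=2,j=1] A[i]=4>B[j]=2 take 2 → j++
[i=2,j=2] A[i]=4<=B[j]=6 take 4 → i++
[i=3,j=2] A[i]=9>B[j]=6 take 6 → j++
[i=3,j=3] A[i]=9>B[j]=7 take 7 → j++
[i=3,j=4] A[i]=9<=B[j]=20 take 9 → i++
[i=4,j=4] A[i]=23>B[j]=20 take 20 → j++
[i=4,j=5] A[i]=23>B[j]=21 take 21 → j++
[i=4,j=6] A[i]=23>B[j]=22 take 22 → j++
[i=4,j=7] A[i]=23<=B[j]=23 take 23 → i++
[i=5,j=7] A[i]=30>B[j]=23 take 23 → j++
[i=5,j=8] A[i]=30>B[j]=25 take 25 → j++
[i=5,j=9] A[i]=30<=B[j]=30 take 30 → i++
[i=6,j=9] A[i]=32>B[j]=30 take 30 → j++

i=6, j=10, merged so far=[0, 2, 4, 6, 7, 9, 20, 21, 22, 23, 23, 25, 30, 30]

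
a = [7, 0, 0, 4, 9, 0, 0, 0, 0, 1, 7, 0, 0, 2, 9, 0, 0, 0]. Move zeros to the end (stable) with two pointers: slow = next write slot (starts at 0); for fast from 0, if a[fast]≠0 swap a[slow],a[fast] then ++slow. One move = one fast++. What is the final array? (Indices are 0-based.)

(s=0,f=0) a[fast]=7≠0 swap→a[0]=7 → slow++,fast++
(s=1,f=1) a[fast]=0 → fast++
(s=1,f=2) a[fast]=0 → fast++
(s=1,f=3) a[fast]=4≠0 swap→a[1]=4 → slow++,fast++
(s=2,f=4) a[fast]=9≠0 swap→a[2]=9 → slow++,fast++
(s=3,f=5) a[fast]=0 → fast++
(s=3,f=6) a[fast]=0 → fast++
(s=3,f=7) a[fast]=0 → fast++
(s=3,f=8) a[fast]=0 → fast++
(s=3,f=9) a[fast]=1≠0 swap→a[3]=1 → slow++,fast++
(s=4,f=10) a[fast]=7≠0 swap→a[4]=7 → slow++,fast++
(s=5,f=11) a[fast]=0 → fast++
(s=5,f=12) a[fast]=0 → fast++
(s=5,f=13) a[fast]=2≠0 swap→a[5]=2 → slow++,fast++
(s=6,f=14) a[fast]=9≠0 swap→a[6]=9 → slow++,fast++
(s=7,f=15) a[fast]=0 → fast++
(s=7,f=16) a[fast]=0 → fast++
(s=7,f=17) a[fast]=0 → fast++

[7, 4, 9, 1, 7, 2, 9, 0, 0, 0, 0, 0, 0, 0, 0, 0, 0, 0]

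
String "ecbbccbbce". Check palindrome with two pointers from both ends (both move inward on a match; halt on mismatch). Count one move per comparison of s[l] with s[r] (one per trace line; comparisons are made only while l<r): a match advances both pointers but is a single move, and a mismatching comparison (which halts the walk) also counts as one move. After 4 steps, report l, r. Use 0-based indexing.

[0,9] 'e'=='e' → l++,r--
[1,8] 'c'=='c' → l++,r--
[2,7] 'b'=='b' → l++,r--
[3,6] 'b'=='b' → l++,r--

l=4, r=5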